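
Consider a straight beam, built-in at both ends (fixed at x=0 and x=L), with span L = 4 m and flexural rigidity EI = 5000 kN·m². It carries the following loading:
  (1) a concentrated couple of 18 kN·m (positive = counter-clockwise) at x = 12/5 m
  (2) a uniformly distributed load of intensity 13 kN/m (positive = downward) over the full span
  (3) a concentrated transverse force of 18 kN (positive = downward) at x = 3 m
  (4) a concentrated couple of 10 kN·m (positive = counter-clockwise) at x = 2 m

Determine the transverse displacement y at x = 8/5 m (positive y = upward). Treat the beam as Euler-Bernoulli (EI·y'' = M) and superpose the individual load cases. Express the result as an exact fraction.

Load 1 — applied couple M₀=18 kN·m at a=12/5 m (b=L-a=8/5):
  y_1 = (R_Ax³/6 - M_Ax²/2)/EI  [x≤a] with R_A=162/25, M_A=144/25 = ((162/25)·(8/5)³/6 - (144/25)·(8/5)²/2)/5000 = -1152/1953125 m
Load 2 — uniform load w=13 kN/m over full span:
  y_2 = -wx²(L-x)²/(24EI) = -13·(8/5)²·(4-(8/5))²/(24·5000) = -624/390625 m
Load 3 — point force P=18 kN at a=3 m (b=L-a=1):
  y_3 = -Pb²x²(3aL-(3a+b)x)/(6L³EI)  [x≤a] = -18·1²·(8/5)²·(3·3·4-(3·3+1)·(8/5))/(6·4³·5000) = -3/6250 m
Load 4 — applied couple M₀=10 kN·m at a=2 m (b=L-a=2):
  y_4 = (R_Ax³/6 - M_Ax²/2)/EI  [x≤a] with R_A=15/4, M_A=5/2 = ((15/4)·(8/5)³/6 - (5/2)·(8/5)²/2)/5000 = -2/15625 m
Superposition: y = Σ y_i = -10919/3906250 m ≈ -0.002795 m

y(8/5) = -10919/3906250 m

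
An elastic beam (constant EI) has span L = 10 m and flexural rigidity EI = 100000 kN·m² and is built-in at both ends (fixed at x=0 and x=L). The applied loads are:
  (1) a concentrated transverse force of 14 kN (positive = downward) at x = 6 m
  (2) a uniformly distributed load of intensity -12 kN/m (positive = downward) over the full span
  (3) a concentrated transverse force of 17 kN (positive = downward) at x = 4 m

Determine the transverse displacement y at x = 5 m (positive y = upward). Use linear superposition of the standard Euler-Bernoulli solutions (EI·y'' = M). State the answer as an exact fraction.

Load 1 — point force P=14 kN at a=6 m (b=L-a=4):
  y_1 = -Pb²x²(3aL-(3a+b)x)/(6L³EI)  [x≤a] = -14·4²·5²·(3·6·10-(3·6+4)·5)/(6·10³·100000) = -49/75000 m
Load 2 — uniform load w=-12 kN/m over full span:
  y_2 = -wx²(L-x)²/(24EI) = -(-12)·5²·(10-5)²/(24·100000) = 1/320 m
Load 3 — point force P=17 kN at a=4 m (b=L-a=6):
  y_3 = -Pa²(L-x)²(3bL-(3b+a)(L-x))/(6L³EI)  [x>a] = -17·4²·(10-5)²·(3·6·10-(3·6+4)·(10-5))/(6·10³·100000) = -119/150000 m
Superposition: y = Σ y_i = 1007/600000 m ≈ 0.001678 m

y(5) = 1007/600000 m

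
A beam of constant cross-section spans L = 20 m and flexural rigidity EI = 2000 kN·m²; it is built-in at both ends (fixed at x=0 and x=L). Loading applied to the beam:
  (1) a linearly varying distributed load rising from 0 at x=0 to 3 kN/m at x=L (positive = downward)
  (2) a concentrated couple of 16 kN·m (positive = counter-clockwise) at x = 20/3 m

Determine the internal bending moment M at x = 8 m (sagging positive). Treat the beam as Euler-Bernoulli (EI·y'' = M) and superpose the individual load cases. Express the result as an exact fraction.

M(8) = 176/15 kN·m

Load 1 — triangular load w₀=3 kN/m (0→w₀ over full span):
  M_1 = 3w₀Lx/20 - w₀L²/30 - w₀x³/(6L) = 3·3·20·8/20 - 3·20²/30 - 3·8³/(6·20) = 96/5 kN·m
Load 2 — applied couple M₀=16 kN·m at a=20/3 m (b=L-a=40/3):
  M_2 = R_Ax - M_A - M₀  [x>a] with R_A=16/15, M_A=0 = (16/15)·8 - 0 - 16 = -112/15 kN·m
Superposition: M = Σ M_i = 176/15 kN·m ≈ 11.733333 kN·m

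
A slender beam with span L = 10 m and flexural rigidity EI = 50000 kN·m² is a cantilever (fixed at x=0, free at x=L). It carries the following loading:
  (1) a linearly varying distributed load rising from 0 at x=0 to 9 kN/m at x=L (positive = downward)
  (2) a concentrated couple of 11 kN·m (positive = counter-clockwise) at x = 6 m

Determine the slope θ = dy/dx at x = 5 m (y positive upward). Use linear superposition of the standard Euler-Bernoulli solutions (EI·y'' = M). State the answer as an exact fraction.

θ(5) = -2899/160000 rad

Load 1 — triangular load w₀=9 kN/m (0→w₀ over full span):
  θ_1 = (w₀Lx²/4-w₀L²x/3-w₀x⁴/(24L))/EI = (9·10·5²/4-9·10²·5/3-9·5⁴/(24·10))/50000 = -123/6400 rad
Load 2 — applied couple M₀=11 kN·m at a=6 m (b=L-a=4):
  θ_2 = M₀x/EI  [x≤a] = 11·5/50000 = 11/10000 rad
Superposition: θ = Σ θ_i = -2899/160000 rad ≈ -0.018119 rad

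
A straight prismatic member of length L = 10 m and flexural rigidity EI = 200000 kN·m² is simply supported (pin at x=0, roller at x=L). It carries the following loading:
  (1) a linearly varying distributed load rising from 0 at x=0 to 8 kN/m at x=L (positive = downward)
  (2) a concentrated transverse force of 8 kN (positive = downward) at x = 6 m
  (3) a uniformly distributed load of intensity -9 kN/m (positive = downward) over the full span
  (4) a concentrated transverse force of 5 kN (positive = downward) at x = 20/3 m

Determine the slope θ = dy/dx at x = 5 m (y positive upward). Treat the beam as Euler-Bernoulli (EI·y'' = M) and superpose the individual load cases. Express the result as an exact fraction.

Load 1 — triangular load w₀=8 kN/m (0→w₀ over full span):
  θ_1 = -w₀(7L⁴-30L²x²+15x⁴)/(360LEI) = -8·(7·10⁴-30·10²·5²+15·5⁴)/(360·10·200000) = -7/144000 rad
Load 2 — point force P=8 kN at a=6 m (b=L-a=4):
  θ_2 = -Pb(L²-b²-3x²)/(6LEI)  [x≤a] = -8·4·(10²-4²-3·5²)/(6·10·200000) = -3/125000 rad
Load 3 — uniform load w=-9 kN/m over full span:
  θ_3 = -w(L³-6Lx²+4x³)/(24EI) = -(-9)·(10³-6·10·5²+4·5³)/(24·200000) = 0 rad
Load 4 — point force P=5 kN at a=20/3 m (b=L-a=10/3):
  θ_4 = -Pb(L²-b²-3x²)/(6LEI)  [x≤a] = -5·(10/3)·(10²-(10/3)²-3·5²)/(6·10·200000) = -1/51840 rad
Superposition: θ = Σ θ_i = -1861/20250000 rad ≈ -0.000092 rad

θ(5) = -1861/20250000 rad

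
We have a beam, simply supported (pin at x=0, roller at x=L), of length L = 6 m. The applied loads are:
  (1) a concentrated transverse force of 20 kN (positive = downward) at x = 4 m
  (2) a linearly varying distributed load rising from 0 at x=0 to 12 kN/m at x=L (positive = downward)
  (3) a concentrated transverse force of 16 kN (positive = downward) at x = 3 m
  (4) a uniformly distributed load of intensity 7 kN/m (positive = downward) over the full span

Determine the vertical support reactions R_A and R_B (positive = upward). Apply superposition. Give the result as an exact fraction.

R_A = 143/3 kN, R_B = 199/3 kN

Load 1 — point force P=20 kN at a=4 m (b=L-a=2):
  R_A = Pb/L = 20·2/6 = 20/3 kN
  R_B = Pa/L = 20·4/6 = 40/3 kN
Load 2 — triangular load w₀=12 kN/m (0→w₀ over full span):
  R_A = w₀L/6 = 12·6/6 = 12 kN
  R_B = w₀L/3 = 12·6/3 = 24 kN
Load 3 — point force P=16 kN at a=3 m (b=L-a=3):
  R_A = Pb/L = 16·3/6 = 8 kN
  R_B = Pa/L = 16·3/6 = 8 kN
Load 4 — uniform load w=7 kN/m over full span:
  R_A = wL/2 = 7·6/2 = 21 kN
  R_B = wL/2 = 7·6/2 = 21 kN
Superposition: R_A = 143/3 kN, R_B = 199/3 kN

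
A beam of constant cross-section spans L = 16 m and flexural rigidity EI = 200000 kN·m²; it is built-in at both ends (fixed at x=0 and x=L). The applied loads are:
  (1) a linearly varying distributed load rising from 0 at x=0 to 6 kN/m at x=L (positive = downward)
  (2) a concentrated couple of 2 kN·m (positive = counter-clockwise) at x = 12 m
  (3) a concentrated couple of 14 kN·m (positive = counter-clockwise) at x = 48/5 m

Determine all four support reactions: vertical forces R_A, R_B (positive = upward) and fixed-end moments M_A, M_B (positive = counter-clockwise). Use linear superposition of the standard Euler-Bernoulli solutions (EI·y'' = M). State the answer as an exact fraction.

R_A = 25281/1600 kN, M_A = 11261/200 kN·m, R_B = 51519/1600 kN, M_B = -15099/200 kN·m

Load 1 — triangular load w₀=6 kN/m (0→w₀ over full span):
  R_A = 3w₀L/20 = 3·6·16/20 = 72/5 kN
  M_A = w₀L²/30 = 6·16²/30 = 256/5 kN·m
  R_B = 7w₀L/20 = 7·6·16/20 = 168/5 kN
  M_B = -w₀L²/20 = -6·16²/20 = -384/5 kN·m
Load 2 — applied couple M₀=2 kN·m at a=12 m (b=L-a=4):
  R_A = 6M₀ab/L³ = 6·2·12·4/16³ = 9/64 kN
  M_A = M₀b(2a-b)/L² = 2·4·(2·12-4)/16² = 5/8 kN·m
  R_B = -6M₀ab/L³ = -6·2·12·4/16³ = -9/64 kN
  M_B = M₀a(2b-a)/L² = 2·12·(2·4-12)/16² = -3/8 kN·m
Load 3 — applied couple M₀=14 kN·m at a=48/5 m (b=L-a=32/5):
  R_A = 6M₀ab/L³ = 6·14·(48/5)·(32/5)/16³ = 63/50 kN
  M_A = M₀b(2a-b)/L² = 14·(32/5)·(2·(48/5)-(32/5))/16² = 112/25 kN·m
  R_B = -6M₀ab/L³ = -6·14·(48/5)·(32/5)/16³ = -63/50 kN
  M_B = M₀a(2b-a)/L² = 14·(48/5)·(2·(32/5)-(48/5))/16² = 42/25 kN·m
Superposition: R_A = 25281/1600 kN, M_A = 11261/200 kN·m, R_B = 51519/1600 kN, M_B = -15099/200 kN·m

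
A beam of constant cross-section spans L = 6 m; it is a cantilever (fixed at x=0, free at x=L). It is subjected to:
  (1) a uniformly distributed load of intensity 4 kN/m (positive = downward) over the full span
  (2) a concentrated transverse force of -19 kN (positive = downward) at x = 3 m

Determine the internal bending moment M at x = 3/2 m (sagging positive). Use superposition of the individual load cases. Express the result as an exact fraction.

M(3/2) = -12 kN·m

Load 1 — uniform load w=4 kN/m over full span:
  M_1 = -w(L-x)²/2 = -4·(6-(3/2))²/2 = -81/2 kN·m
Load 2 — point force P=-19 kN at a=3 m (b=L-a=3):
  M_2 = -P(a-x)  [x≤a] = -(-19)·(3-(3/2)) = 57/2 kN·m
Superposition: M = Σ M_i = -12 kN·m ≈ -12.000000 kN·m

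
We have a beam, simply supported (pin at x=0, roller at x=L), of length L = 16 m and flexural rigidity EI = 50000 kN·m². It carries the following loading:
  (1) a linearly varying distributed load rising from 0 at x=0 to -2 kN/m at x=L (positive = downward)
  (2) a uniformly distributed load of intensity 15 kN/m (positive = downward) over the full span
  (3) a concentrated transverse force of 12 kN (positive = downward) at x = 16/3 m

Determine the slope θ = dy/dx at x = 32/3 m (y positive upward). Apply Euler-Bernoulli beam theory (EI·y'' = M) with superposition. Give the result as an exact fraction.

Load 1 — triangular load w₀=-2 kN/m (0→w₀ over full span):
  θ_1 = -w₀(7L⁴-30L²x²+15x⁴)/(360LEI) = -(-2)·(7·16⁴-30·16²·(32/3)²+15·(32/3)⁴)/(360·16·50000) = -5824/3796875 rad
Load 2 — uniform load w=15 kN/m over full span:
  θ_2 = -w(L³-6Lx²+4x³)/(24EI) = -15·(16³-6·16·(32/3)²+4·(32/3)³)/(24·50000) = 416/16875 rad
Load 3 — point force P=12 kN at a=16/3 m (b=L-a=32/3):
  θ_3 = -Pa(2L²-6Lx+3x²+a²)/(6LEI)  [x>a] = -12·(16/3)·(2·16²-6·16·(32/3)+3·(32/3)²+(16/3)²)/(6·16·50000) = 32/16875 rad
Superposition: θ = Σ θ_i = 94976/3796875 rad ≈ 0.025014 rad

θ(32/3) = 94976/3796875 rad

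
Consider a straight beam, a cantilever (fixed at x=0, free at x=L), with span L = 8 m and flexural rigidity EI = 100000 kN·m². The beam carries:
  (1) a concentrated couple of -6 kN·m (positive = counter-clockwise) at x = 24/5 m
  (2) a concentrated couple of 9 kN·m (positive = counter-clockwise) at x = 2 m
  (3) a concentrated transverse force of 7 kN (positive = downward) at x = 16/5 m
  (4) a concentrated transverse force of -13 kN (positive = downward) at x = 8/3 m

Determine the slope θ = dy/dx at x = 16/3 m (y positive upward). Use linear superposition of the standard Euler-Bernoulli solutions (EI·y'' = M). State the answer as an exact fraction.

Load 1 — applied couple M₀=-6 kN·m at a=24/5 m (b=L-a=16/5):
  θ_1 = M₀a/EI  [x>a] = (-6)·(24/5)/100000 = -9/31250 rad
Load 2 — applied couple M₀=9 kN·m at a=2 m (b=L-a=6):
  θ_2 = M₀a/EI  [x>a] = 9·2/100000 = 9/50000 rad
Load 3 — point force P=7 kN at a=16/5 m (b=L-a=24/5):
  θ_3 = -Pa²/(2EI)  [x>a] = -7·(16/5)²/(2·100000) = -28/78125 rad
Load 4 — point force P=-13 kN at a=8/3 m (b=L-a=16/3):
  θ_4 = -Pa²/(2EI)  [x>a] = -(-13)·(8/3)²/(2·100000) = 13/28125 rad
Superposition: θ = Σ θ_i = -47/11250000 rad ≈ -0.000004 rad

θ(16/3) = -47/11250000 rad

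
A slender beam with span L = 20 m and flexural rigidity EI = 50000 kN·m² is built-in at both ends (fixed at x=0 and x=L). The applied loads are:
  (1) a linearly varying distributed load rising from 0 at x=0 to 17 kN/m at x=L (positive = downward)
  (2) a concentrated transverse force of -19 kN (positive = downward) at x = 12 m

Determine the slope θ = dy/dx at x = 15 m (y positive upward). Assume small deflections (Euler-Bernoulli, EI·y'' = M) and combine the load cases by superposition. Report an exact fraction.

θ(15) = 67973/8000000 rad

Load 1 — triangular load w₀=17 kN/m (0→w₀ over full span):
  θ_1 = -w₀(2x(L-x)(L-2x)(x+2L)+x²(L-x)²)/(120LEI) = -17·(2·15·(20-15)·(20-2·15)·(15+2·20)+15²·(20-15)²)/(120·20·50000) = 697/64000 rad
Load 2 — point force P=-19 kN at a=12 m (b=L-a=8):
  θ_2 = Pa²(L-x)(2bL-(3b+a)(L-x))/(2L³EI)  [x>a] = (-19)·12²·(20-15)·(2·8·20-(3·8+12)·(20-15))/(2·20³·50000) = -1197/500000 rad
Superposition: θ = Σ θ_i = 67973/8000000 rad ≈ 0.008497 rad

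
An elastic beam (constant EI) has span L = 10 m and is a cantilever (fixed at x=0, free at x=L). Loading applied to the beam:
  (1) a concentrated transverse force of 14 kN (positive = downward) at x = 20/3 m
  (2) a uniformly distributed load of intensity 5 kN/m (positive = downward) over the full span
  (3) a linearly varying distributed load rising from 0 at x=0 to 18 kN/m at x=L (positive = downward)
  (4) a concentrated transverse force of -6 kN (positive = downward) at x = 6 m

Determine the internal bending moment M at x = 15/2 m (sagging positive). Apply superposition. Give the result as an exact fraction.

M(15/2) = -1075/16 kN·m

Load 1 — point force P=14 kN at a=20/3 m (b=L-a=10/3):
  M_1 = 0  [x>a] = 0 kN·m
Load 2 — uniform load w=5 kN/m over full span:
  M_2 = -w(L-x)²/2 = -5·(10-(15/2))²/2 = -125/8 kN·m
Load 3 — triangular load w₀=18 kN/m (0→w₀ over full span):
  M_3 = w₀Lx/2 - w₀L²/3 - w₀x³/(6L) = 18·10·(15/2)/2 - 18·10²/3 - 18·(15/2)³/(6·10) = -825/16 kN·m
Load 4 — point force P=-6 kN at a=6 m (b=L-a=4):
  M_4 = 0  [x>a] = 0 kN·m
Superposition: M = Σ M_i = -1075/16 kN·m ≈ -67.187500 kN·m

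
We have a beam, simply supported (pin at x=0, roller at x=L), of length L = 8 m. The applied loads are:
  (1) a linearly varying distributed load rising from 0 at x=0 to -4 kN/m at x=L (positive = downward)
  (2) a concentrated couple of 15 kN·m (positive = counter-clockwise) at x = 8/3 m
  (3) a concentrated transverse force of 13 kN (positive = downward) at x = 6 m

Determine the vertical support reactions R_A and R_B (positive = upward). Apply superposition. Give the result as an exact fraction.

Load 1 — triangular load w₀=-4 kN/m (0→w₀ over full span):
  R_A = w₀L/6 = (-4)·8/6 = -16/3 kN
  R_B = w₀L/3 = (-4)·8/3 = -32/3 kN
Load 2 — applied couple M₀=15 kN·m at a=8/3 m (b=L-a=16/3):
  R_A = M₀/L = 15/8 kN
  R_B = -M₀/L = -15/8 kN
Load 3 — point force P=13 kN at a=6 m (b=L-a=2):
  R_A = Pb/L = 13·2/8 = 13/4 kN
  R_B = Pa/L = 13·6/8 = 39/4 kN
Superposition: R_A = -5/24 kN, R_B = -67/24 kN

R_A = -5/24 kN, R_B = -67/24 kN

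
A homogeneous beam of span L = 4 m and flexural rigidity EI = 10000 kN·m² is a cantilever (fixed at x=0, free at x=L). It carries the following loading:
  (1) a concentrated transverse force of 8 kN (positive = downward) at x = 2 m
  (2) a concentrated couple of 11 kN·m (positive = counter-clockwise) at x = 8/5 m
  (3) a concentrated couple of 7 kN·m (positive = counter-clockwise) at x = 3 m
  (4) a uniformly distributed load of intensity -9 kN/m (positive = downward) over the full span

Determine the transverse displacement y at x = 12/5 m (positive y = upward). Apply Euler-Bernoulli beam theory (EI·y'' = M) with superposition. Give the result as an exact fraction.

y(12/5) = 36901/2343750 m

Load 1 — point force P=8 kN at a=2 m (b=L-a=2):
  y_1 = -Pa²(3x-a)/(6EI)  [x>a] = -8·2²·(3·(12/5)-2)/(6·10000) = -26/9375 m
Load 2 — applied couple M₀=11 kN·m at a=8/5 m (b=L-a=12/5):
  y_2 = M₀a(2x-a)/(2EI)  [x>a] = 11·(8/5)·(2·(12/5)-(8/5))/(2·10000) = 44/15625 m
Load 3 — applied couple M₀=7 kN·m at a=3 m (b=L-a=1):
  y_3 = M₀x²/(2EI)  [x≤a] = 7·(12/5)²/(2·10000) = 63/31250 m
Load 4 — uniform load w=-9 kN/m over full span:
  y_4 = -wx²(x²-4Lx+6L²)/(24EI) = -(-9)·(12/5)²·((12/5)²-4·4·(12/5)+6·4²)/(24·10000) = 5346/390625 m
Superposition: y = Σ y_i = 36901/2343750 m ≈ 0.015744 m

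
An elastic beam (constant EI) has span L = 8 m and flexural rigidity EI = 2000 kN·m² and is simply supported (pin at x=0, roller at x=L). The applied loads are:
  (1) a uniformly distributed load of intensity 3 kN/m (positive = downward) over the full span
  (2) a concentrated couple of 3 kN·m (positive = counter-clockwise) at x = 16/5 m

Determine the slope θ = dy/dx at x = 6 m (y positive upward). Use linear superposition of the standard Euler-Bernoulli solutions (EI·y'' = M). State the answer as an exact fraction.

θ(6) = 4267/200000 rad

Load 1 — uniform load w=3 kN/m over full span:
  θ_1 = -w(L³-6Lx²+4x³)/(24EI) = -3·(8³-6·8·6²+4·6³)/(24·2000) = 11/500 rad
Load 2 — applied couple M₀=3 kN·m at a=16/5 m (b=L-a=24/5):
  θ_2 = (M₀x²/(2L)-M₀(x-a)+C₁)/EI  [x>a] with C₁=M₀(3b²-L²)/(6L)=8/25 = (3·6²/(2·8)-3·(6-(16/5))+(8/25))/2000 = -133/200000 rad
Superposition: θ = Σ θ_i = 4267/200000 rad ≈ 0.021335 rad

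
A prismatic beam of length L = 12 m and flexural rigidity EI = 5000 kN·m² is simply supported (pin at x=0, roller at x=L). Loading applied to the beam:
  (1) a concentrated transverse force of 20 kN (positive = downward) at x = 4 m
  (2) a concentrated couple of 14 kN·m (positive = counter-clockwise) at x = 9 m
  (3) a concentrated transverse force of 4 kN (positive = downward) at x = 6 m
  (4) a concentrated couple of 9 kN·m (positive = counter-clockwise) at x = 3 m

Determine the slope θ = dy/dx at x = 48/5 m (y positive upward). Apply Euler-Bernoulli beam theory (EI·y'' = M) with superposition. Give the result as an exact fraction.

θ(48/5) = 294133/9000000 rad

Load 1 — point force P=20 kN at a=4 m (b=L-a=8):
  θ_1 = -Pa(2L²-6Lx+3x²+a²)/(6LEI)  [x>a] = -20·4·(2·12²-6·12·(48/5)+3·(48/5)²+4²)/(6·12·5000) = 692/28125 rad
Load 2 — applied couple M₀=14 kN·m at a=9 m (b=L-a=3):
  θ_2 = (M₀x²/(2L)-M₀(x-a)+C₁)/EI  [x>a] with C₁=M₀(3b²-L²)/(6L)=-91/4 = (14·(48/5)²/(2·12)-14·((48/5)-9)+(-91/4))/5000 = 2261/500000 rad
Load 3 — point force P=4 kN at a=6 m (b=L-a=6):
  θ_3 = -Pa(2L²-6Lx+3x²+a²)/(6LEI)  [x>a] = -4·6·(2·12²-6·12·(48/5)+3·(48/5)²+6²)/(6·12·5000) = 189/31250 rad
Load 4 — applied couple M₀=9 kN·m at a=3 m (b=L-a=9):
  θ_4 = (M₀x²/(2L)-M₀(x-a)+C₁)/EI  [x>a] with C₁=M₀(3b²-L²)/(6L)=99/8 = (9·(48/5)²/(2·12)-9·((48/5)-3)+(99/8))/5000 = -2493/1000000 rad
Superposition: θ = Σ θ_i = 294133/9000000 rad ≈ 0.032681 rad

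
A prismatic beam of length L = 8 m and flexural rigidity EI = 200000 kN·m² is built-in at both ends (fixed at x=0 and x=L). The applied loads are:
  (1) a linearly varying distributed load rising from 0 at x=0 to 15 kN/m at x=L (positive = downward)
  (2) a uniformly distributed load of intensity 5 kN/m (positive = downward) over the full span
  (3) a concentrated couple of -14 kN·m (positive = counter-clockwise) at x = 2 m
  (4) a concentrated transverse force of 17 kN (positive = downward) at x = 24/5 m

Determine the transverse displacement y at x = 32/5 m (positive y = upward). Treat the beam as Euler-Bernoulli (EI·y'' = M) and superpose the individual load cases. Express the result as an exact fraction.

Load 1 — triangular load w₀=15 kN/m (0→w₀ over full span):
  y_1 = -w₀x²(L-x)²(x+2L)/(120LEI) = -15·(32/5)²·(8-(32/5))²·((32/5)+2·8)/(120·8·200000) = -1792/9765625 m
Load 2 — uniform load w=5 kN/m over full span:
  y_2 = -wx²(L-x)²/(24EI) = -5·(32/5)²·(8-(32/5))²/(24·200000) = -128/1171875 m
Load 3 — applied couple M₀=-14 kN·m at a=2 m (b=L-a=6):
  y_3 = (R_Ax³/6 - M_Ax²/2 - M₀(x-a)²/2)/EI  [x>a] with R_A=-63/32, M_A=21/8 = ((-63/32)·(32/5)³/6 - (21/8)·(32/5)²/2 - (-14)·((32/5)-2)²/2)/200000 = -133/6250000 m
Load 4 — point force P=17 kN at a=24/5 m (b=L-a=16/5):
  y_4 = -Pa²(L-x)²(3bL-(3b+a)(L-x))/(6L³EI)  [x>a] = -17·(24/5)²·(8-(32/5))²·(3·(16/5)·8-(3·(16/5)+(24/5))·(8-(32/5)))/(6·8³·200000) = -4284/48828125 m
Superposition: y = Σ y_i = -941587/2343750000 m ≈ -0.000402 m

y(32/5) = -941587/2343750000 m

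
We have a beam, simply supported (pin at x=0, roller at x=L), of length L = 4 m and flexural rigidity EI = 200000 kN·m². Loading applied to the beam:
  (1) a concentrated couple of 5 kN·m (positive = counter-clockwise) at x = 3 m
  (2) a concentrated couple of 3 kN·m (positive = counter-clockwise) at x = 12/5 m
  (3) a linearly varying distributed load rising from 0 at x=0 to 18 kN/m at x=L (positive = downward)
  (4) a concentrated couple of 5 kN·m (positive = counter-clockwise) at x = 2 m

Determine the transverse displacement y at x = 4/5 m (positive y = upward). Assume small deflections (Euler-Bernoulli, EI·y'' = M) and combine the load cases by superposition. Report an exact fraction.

Load 1 — applied couple M₀=5 kN·m at a=3 m (b=L-a=1):
  y_1 = (M₀x³/(6L)+C₁x)/EI  [x≤a] with C₁=M₀(3b²-L²)/(6L)=-65/24 = (5·(4/5)³/(6·4)+(-65/24)·(4/5))/200000 = -103/10000000 m
Load 2 — applied couple M₀=3 kN·m at a=12/5 m (b=L-a=8/5):
  y_2 = (M₀x³/(6L)+C₁x)/EI  [x≤a] with C₁=M₀(3b²-L²)/(6L)=-26/25 = (3·(4/5)³/(6·4)+(-26/25)·(4/5))/200000 = -3/781250 m
Load 3 — triangular load w₀=18 kN/m (0→w₀ over full span):
  y_3 = -w₀x(7L⁴-10L²x²+3x⁴)/(360LEI) = -18·(4/5)·(7·4⁴-10·4²·(4/5)²+3·(4/5)⁴)/(360·4·200000) = -4128/48828125 m
Load 4 — applied couple M₀=5 kN·m at a=2 m (b=L-a=2):
  y_4 = (M₀x³/(6L)+C₁x)/EI  [x≤a] with C₁=M₀(3b²-L²)/(6L)=-5/6 = (5·(4/5)³/(6·4)+(-5/6)·(4/5))/200000 = -7/2500000 m
Superposition: y = Σ y_i = -634259/6250000000 m ≈ -0.000101 m

y(4/5) = -634259/6250000000 m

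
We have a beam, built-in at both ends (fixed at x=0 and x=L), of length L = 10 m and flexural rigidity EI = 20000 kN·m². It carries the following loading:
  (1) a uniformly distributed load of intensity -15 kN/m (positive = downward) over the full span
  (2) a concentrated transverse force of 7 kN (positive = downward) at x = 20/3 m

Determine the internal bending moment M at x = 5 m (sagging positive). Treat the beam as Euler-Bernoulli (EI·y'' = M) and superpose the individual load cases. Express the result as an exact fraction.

Load 1 — uniform load w=-15 kN/m over full span:
  M_1 = wLx/2 - wL²/12 - wx²/2 = (-15)·10·5/2 - (-15)·10²/12 - (-15)·5²/2 = -125/2 kN·m
Load 2 — point force P=7 kN at a=20/3 m (b=L-a=10/3):
  M_2 = Pb²(3a+b)x/L³ - Pab²/L²  [x≤a] = 7·(10/3)²·(3·(20/3)+(10/3))·5/10³ - 7·(20/3)·(10/3)²/10² = 35/9 kN·m
Superposition: M = Σ M_i = -1055/18 kN·m ≈ -58.611111 kN·m

M(5) = -1055/18 kN·m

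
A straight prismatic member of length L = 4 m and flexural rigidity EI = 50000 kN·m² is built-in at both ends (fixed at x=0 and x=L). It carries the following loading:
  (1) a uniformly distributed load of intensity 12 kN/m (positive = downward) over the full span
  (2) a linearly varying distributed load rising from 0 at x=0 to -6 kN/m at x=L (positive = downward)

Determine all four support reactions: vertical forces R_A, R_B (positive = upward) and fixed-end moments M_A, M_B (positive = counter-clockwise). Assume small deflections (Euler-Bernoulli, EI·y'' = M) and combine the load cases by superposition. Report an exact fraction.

R_A = 102/5 kN, M_A = 64/5 kN·m, R_B = 78/5 kN, M_B = -56/5 kN·m

Load 1 — uniform load w=12 kN/m over full span:
  R_A = wL/2 = 12·4/2 = 24 kN
  M_A = wL²/12 = 12·4²/12 = 16 kN·m
  R_B = wL/2 = 12·4/2 = 24 kN
  M_B = -wL²/12 = -12·4²/12 = -16 kN·m
Load 2 — triangular load w₀=-6 kN/m (0→w₀ over full span):
  R_A = 3w₀L/20 = 3·(-6)·4/20 = -18/5 kN
  M_A = w₀L²/30 = (-6)·4²/30 = -16/5 kN·m
  R_B = 7w₀L/20 = 7·(-6)·4/20 = -42/5 kN
  M_B = -w₀L²/20 = -(-6)·4²/20 = 24/5 kN·m
Superposition: R_A = 102/5 kN, M_A = 64/5 kN·m, R_B = 78/5 kN, M_B = -56/5 kN·m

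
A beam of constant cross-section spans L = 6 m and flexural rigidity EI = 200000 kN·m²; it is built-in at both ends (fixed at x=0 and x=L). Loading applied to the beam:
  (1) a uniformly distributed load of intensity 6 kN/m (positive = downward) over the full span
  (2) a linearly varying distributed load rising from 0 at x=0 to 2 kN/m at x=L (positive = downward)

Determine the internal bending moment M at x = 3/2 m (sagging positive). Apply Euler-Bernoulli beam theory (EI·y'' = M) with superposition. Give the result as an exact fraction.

Load 1 — uniform load w=6 kN/m over full span:
  M_1 = wLx/2 - wL²/12 - wx²/2 = 6·6·(3/2)/2 - 6·6²/12 - 6·(3/2)²/2 = 9/4 kN·m
Load 2 — triangular load w₀=2 kN/m (0→w₀ over full span):
  M_2 = 3w₀Lx/20 - w₀L²/30 - w₀x³/(6L) = 3·2·6·(3/2)/20 - 2·6²/30 - 2·(3/2)³/(6·6) = 9/80 kN·m
Superposition: M = Σ M_i = 189/80 kN·m ≈ 2.362500 kN·m

M(3/2) = 189/80 kN·m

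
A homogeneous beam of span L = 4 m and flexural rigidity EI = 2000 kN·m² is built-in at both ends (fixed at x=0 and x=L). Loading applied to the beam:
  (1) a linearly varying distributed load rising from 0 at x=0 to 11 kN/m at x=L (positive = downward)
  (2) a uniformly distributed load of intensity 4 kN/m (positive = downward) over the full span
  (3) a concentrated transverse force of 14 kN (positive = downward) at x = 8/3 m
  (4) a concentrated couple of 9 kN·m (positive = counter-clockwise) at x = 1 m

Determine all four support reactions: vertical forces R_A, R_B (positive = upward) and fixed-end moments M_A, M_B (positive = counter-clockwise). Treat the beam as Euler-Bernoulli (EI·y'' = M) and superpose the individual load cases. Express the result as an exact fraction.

R_A = 89687/4320 kN, M_A = 29507/2160 kN·m, R_B = 134953/4320 kN, M_B = -42373/2160 kN·m

Load 1 — triangular load w₀=11 kN/m (0→w₀ over full span):
  R_A = 3w₀L/20 = 3·11·4/20 = 33/5 kN
  M_A = w₀L²/30 = 11·4²/30 = 88/15 kN·m
  R_B = 7w₀L/20 = 7·11·4/20 = 77/5 kN
  M_B = -w₀L²/20 = -11·4²/20 = -44/5 kN·m
Load 2 — uniform load w=4 kN/m over full span:
  R_A = wL/2 = 4·4/2 = 8 kN
  M_A = wL²/12 = 4·4²/12 = 16/3 kN·m
  R_B = wL/2 = 4·4/2 = 8 kN
  M_B = -wL²/12 = -4·4²/12 = -16/3 kN·m
Load 3 — point force P=14 kN at a=8/3 m (b=L-a=4/3):
  R_A = Pb²(3a+b)/L³ = 14·(4/3)²·(3·(8/3)+(4/3))/4³ = 98/27 kN
  M_A = Pab²/L² = 14·(8/3)·(4/3)²/4² = 112/27 kN·m
  R_B = Pa²(a+3b)/L³ = 14·(8/3)²·((8/3)+3·(4/3))/4³ = 280/27 kN
  M_B = -Pa²b/L² = -14·(8/3)²·(4/3)/4² = -224/27 kN·m
Load 4 — applied couple M₀=9 kN·m at a=1 m (b=L-a=3):
  R_A = 6M₀ab/L³ = 6·9·1·3/4³ = 81/32 kN
  M_A = M₀b(2a-b)/L² = 9·3·(2·1-3)/4² = -27/16 kN·m
  R_B = -6M₀ab/L³ = -6·9·1·3/4³ = -81/32 kN
  M_B = M₀a(2b-a)/L² = 9·1·(2·3-1)/4² = 45/16 kN·m
Superposition: R_A = 89687/4320 kN, M_A = 29507/2160 kN·m, R_B = 134953/4320 kN, M_B = -42373/2160 kN·m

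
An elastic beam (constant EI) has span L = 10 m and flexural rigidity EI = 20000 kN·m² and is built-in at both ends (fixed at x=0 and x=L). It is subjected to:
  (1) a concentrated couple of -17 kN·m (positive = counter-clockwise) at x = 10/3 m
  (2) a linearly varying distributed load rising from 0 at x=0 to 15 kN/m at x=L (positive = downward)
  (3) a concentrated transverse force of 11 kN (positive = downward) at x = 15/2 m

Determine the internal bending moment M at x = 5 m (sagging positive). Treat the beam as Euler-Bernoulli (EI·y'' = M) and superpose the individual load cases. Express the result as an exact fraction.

Load 1 — applied couple M₀=-17 kN·m at a=10/3 m (b=L-a=20/3):
  M_1 = R_Ax - M_A - M₀  [x>a] with R_A=-34/15, M_A=0 = (-34/15)·5 - 0 - (-17) = 17/3 kN·m
Load 2 — triangular load w₀=15 kN/m (0→w₀ over full span):
  M_2 = 3w₀Lx/20 - w₀L²/30 - w₀x³/(6L) = 3·15·10·5/20 - 15·10²/30 - 15·5³/(6·10) = 125/4 kN·m
Load 3 — point force P=11 kN at a=15/2 m (b=L-a=5/2):
  M_3 = Pb²(3a+b)x/L³ - Pab²/L²  [x≤a] = 11·(5/2)²·(3·(15/2)+(5/2))·5/10³ - 11·(15/2)·(5/2)²/10² = 55/16 kN·m
Superposition: M = Σ M_i = 1937/48 kN·m ≈ 40.354167 kN·m

M(5) = 1937/48 kN·m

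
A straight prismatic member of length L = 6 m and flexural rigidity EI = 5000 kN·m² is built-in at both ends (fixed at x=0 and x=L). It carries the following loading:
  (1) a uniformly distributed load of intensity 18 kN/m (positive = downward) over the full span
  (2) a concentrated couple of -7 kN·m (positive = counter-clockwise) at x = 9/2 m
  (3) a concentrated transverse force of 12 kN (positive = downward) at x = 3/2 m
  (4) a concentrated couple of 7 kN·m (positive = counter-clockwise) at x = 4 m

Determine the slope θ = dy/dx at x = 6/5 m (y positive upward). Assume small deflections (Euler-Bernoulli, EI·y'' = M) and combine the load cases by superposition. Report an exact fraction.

θ(6/5) = -8991/1250000 rad

Load 1 — uniform load w=18 kN/m over full span:
  θ_1 = -wx(L-x)(L-2x)/(12EI) = -18·(6/5)·(6-(6/5))·(6-2·(6/5))/(12·5000) = -486/78125 rad
Load 2 — applied couple M₀=-7 kN·m at a=9/2 m (b=L-a=3/2):
  θ_2 = (R_Ax²/2 - M_Ax)/EI  [x≤a] with R_A=-21/16, M_A=-35/16 = ((-21/16)·(6/5)²/2 - (-35/16)·(6/5))/5000 = 21/62500 rad
Load 3 — point force P=12 kN at a=3/2 m (b=L-a=9/2):
  θ_3 = -Pb²x(2aL-(3a+b)x)/(2L³EI)  [x≤a] = -12·(9/2)²·(6/5)·(2·(3/2)·6-(3·(3/2)+(9/2))·(6/5))/(2·6³·5000) = -243/250000 rad
Load 4 — applied couple M₀=7 kN·m at a=4 m (b=L-a=2):
  θ_4 = (R_Ax²/2 - M_Ax)/EI  [x≤a] with R_A=14/9, M_A=7/3 = ((14/9)·(6/5)²/2 - (7/3)·(6/5))/5000 = -21/62500 rad
Superposition: θ = Σ θ_i = -8991/1250000 rad ≈ -0.007193 rad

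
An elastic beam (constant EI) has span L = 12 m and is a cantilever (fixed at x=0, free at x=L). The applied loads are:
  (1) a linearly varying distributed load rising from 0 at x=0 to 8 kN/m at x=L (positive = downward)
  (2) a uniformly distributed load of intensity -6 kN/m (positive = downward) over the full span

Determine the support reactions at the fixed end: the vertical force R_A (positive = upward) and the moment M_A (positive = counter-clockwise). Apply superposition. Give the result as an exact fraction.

R_A = -24 kN, M_A = -48 kN·m

Load 1 — triangular load w₀=8 kN/m (0→w₀ over full span):
  R_A = w₀L/2 = 8·12/2 = 48 kN
  M_A = w₀L²/3 = 8·12²/3 = 384 kN·m
Load 2 — uniform load w=-6 kN/m over full span:
  R_A = wL = (-6)·12 = -72 kN
  M_A = wL²/2 = (-6)·12²/2 = -432 kN·m
Superposition: R_A = -24 kN, M_A = -48 kN·m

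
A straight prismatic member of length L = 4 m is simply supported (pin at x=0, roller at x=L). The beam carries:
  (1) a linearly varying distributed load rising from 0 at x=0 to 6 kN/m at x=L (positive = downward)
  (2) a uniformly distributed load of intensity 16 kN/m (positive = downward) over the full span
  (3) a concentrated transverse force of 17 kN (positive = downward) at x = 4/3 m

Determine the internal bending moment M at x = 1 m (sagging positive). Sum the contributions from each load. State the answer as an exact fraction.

M(1) = 469/12 kN·m

Load 1 — triangular load w₀=6 kN/m (0→w₀ over full span):
  M_1 = w₀Lx/6 - w₀x³/(6L) = 6·4·1/6 - 6·1³/(6·4) = 15/4 kN·m
Load 2 — uniform load w=16 kN/m over full span:
  M_2 = wx(L-x)/2 = 16·1·(4-1)/2 = 24 kN·m
Load 3 — point force P=17 kN at a=4/3 m (b=L-a=8/3):
  M_3 = Pbx/L  [x≤a] = 17·(8/3)·1/4 = 34/3 kN·m
Superposition: M = Σ M_i = 469/12 kN·m ≈ 39.083333 kN·m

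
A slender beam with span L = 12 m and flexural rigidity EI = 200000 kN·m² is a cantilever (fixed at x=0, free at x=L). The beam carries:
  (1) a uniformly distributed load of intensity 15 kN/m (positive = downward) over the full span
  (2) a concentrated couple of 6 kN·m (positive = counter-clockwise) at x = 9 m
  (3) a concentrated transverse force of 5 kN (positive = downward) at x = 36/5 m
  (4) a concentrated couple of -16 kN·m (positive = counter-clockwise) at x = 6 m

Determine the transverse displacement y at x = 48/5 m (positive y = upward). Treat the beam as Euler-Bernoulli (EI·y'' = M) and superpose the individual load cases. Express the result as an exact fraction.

Load 1 — uniform load w=15 kN/m over full span:
  y_1 = -wx²(x²-4Lx+6L²)/(24EI) = -15·(48/5)²·((48/5)²-4·12·(48/5)+6·12²)/(24·200000) = -55728/390625 m
Load 2 — applied couple M₀=6 kN·m at a=9 m (b=L-a=3):
  y_2 = M₀a(2x-a)/(2EI)  [x>a] = 6·9·(2·(48/5)-9)/(2·200000) = 1377/1000000 m
Load 3 — point force P=5 kN at a=36/5 m (b=L-a=24/5):
  y_3 = -Pa²(3x-a)/(6EI)  [x>a] = -5·(36/5)²·(3·(48/5)-(36/5))/(6·200000) = -729/156250 m
Load 4 — applied couple M₀=-16 kN·m at a=6 m (b=L-a=6):
  y_4 = M₀a(2x-a)/(2EI)  [x>a] = (-16)·6·(2·(48/5)-6)/(2·200000) = -99/31250 m
Superposition: y = Σ y_i = -3728007/25000000 m ≈ -0.149120 m

y(48/5) = -3728007/25000000 m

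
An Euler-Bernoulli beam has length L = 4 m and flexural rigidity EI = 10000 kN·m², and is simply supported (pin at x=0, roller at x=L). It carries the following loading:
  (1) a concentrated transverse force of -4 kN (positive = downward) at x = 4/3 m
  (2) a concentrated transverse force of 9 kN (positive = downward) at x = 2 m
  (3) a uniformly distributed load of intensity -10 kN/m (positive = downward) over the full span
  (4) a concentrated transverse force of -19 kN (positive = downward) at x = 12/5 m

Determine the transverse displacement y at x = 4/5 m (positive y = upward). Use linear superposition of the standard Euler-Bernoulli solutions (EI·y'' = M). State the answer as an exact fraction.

y(4/5) = 14623/5062500 m

Load 1 — point force P=-4 kN at a=4/3 m (b=L-a=8/3):
  y_1 = -Pbx(L²-b²-x²)/(6LEI)  [x≤a] = -(-4)·(8/3)·(4/5)·(4²-(8/3)²-(4/5)²)/(6·4·10000) = 1856/6328125 m
Load 2 — point force P=9 kN at a=2 m (b=L-a=2):
  y_2 = -Pbx(L²-b²-x²)/(6LEI)  [x≤a] = -9·2·(4/5)·(4²-2²-(4/5)²)/(6·4·10000) = -213/312500 m
Load 3 — uniform load w=-10 kN/m over full span:
  y_3 = -wx(L³-2Lx²+x³)/(24EI) = -(-10)·(4/5)·(4³-2·4·(4/5)²+(4/5)³)/(24·10000) = 464/234375 m
Load 4 — point force P=-19 kN at a=12/5 m (b=L-a=8/5):
  y_4 = -Pbx(L²-b²-x²)/(6LEI)  [x≤a] = -(-19)·(8/5)·(4/5)·(4²-(8/5)²-(4/5)²)/(6·4·10000) = 304/234375 m
Superposition: y = Σ y_i = 14623/5062500 m ≈ 0.002888 m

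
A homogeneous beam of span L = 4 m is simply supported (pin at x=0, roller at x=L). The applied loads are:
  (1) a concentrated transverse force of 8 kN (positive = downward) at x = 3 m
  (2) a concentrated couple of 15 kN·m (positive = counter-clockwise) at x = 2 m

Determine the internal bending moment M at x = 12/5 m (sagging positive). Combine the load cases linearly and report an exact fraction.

M(12/5) = -6/5 kN·m

Load 1 — point force P=8 kN at a=3 m (b=L-a=1):
  M_1 = Pbx/L  [x≤a] = 8·1·(12/5)/4 = 24/5 kN·m
Load 2 — applied couple M₀=15 kN·m at a=2 m (b=L-a=2):
  M_2 = M₀x/L - M₀  [x>a] = 15·(12/5)/4 - 15 = -6 kN·m
Superposition: M = Σ M_i = -6/5 kN·m ≈ -1.200000 kN·m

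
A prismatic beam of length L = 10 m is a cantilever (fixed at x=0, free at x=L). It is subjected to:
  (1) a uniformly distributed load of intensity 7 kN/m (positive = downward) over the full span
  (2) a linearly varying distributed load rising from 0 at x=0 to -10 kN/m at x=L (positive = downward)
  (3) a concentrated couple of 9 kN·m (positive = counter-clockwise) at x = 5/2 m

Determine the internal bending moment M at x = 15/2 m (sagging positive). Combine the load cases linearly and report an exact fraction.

Load 1 — uniform load w=7 kN/m over full span:
  M_1 = -w(L-x)²/2 = -7·(10-(15/2))²/2 = -175/8 kN·m
Load 2 — triangular load w₀=-10 kN/m (0→w₀ over full span):
  M_2 = w₀Lx/2 - w₀L²/3 - w₀x³/(6L) = (-10)·10·(15/2)/2 - (-10)·10²/3 - (-10)·(15/2)³/(6·10) = 1375/48 kN·m
Load 3 — applied couple M₀=9 kN·m at a=5/2 m (b=L-a=15/2):
  M_3 = 0  [x>a] = 0 kN·m
Superposition: M = Σ M_i = 325/48 kN·m ≈ 6.770833 kN·m

M(15/2) = 325/48 kN·m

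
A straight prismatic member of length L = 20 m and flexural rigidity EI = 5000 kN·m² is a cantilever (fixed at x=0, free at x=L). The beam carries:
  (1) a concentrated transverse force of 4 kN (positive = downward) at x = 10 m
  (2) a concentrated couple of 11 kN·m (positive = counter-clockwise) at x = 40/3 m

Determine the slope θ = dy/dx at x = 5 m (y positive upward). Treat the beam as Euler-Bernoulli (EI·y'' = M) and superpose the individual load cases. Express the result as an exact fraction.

Load 1 — point force P=4 kN at a=10 m (b=L-a=10):
  θ_1 = -Px(2a-x)/(2EI)  [x≤a] = -4·5·(2·10-5)/(2·5000) = -3/100 rad
Load 2 — applied couple M₀=11 kN·m at a=40/3 m (b=L-a=20/3):
  θ_2 = M₀x/EI  [x≤a] = 11·5/5000 = 11/1000 rad
Superposition: θ = Σ θ_i = -19/1000 rad ≈ -0.019000 rad

θ(5) = -19/1000 rad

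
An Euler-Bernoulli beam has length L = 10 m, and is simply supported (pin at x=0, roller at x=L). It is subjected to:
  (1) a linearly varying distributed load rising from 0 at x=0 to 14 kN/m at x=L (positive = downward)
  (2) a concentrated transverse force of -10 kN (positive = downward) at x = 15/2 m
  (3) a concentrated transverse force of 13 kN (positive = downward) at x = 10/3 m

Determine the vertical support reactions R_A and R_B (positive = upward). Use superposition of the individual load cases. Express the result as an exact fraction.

R_A = 59/2 kN, R_B = 87/2 kN

Load 1 — triangular load w₀=14 kN/m (0→w₀ over full span):
  R_A = w₀L/6 = 14·10/6 = 70/3 kN
  R_B = w₀L/3 = 14·10/3 = 140/3 kN
Load 2 — point force P=-10 kN at a=15/2 m (b=L-a=5/2):
  R_A = Pb/L = (-10)·(5/2)/10 = -5/2 kN
  R_B = Pa/L = (-10)·(15/2)/10 = -15/2 kN
Load 3 — point force P=13 kN at a=10/3 m (b=L-a=20/3):
  R_A = Pb/L = 13·(20/3)/10 = 26/3 kN
  R_B = Pa/L = 13·(10/3)/10 = 13/3 kN
Superposition: R_A = 59/2 kN, R_B = 87/2 kN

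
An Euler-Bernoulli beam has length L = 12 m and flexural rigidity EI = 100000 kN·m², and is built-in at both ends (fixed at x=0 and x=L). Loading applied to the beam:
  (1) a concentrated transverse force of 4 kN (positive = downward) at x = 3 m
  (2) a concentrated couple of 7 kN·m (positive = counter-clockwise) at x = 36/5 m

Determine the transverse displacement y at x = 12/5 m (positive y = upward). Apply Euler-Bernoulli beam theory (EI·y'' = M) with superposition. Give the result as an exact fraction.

y(12/5) = -25281/156250000 m

Load 1 — point force P=4 kN at a=3 m (b=L-a=9):
  y_1 = -Pb²x²(3aL-(3a+b)x)/(6L³EI)  [x≤a] = -4·9²·(12/5)²·(3·3·12-(3·3+9)·(12/5))/(6·12³·100000) = -729/6250000 m
Load 2 — applied couple M₀=7 kN·m at a=36/5 m (b=L-a=24/5):
  y_2 = (R_Ax³/6 - M_Ax²/2)/EI  [x≤a] with R_A=21/25, M_A=56/25 = ((21/25)·(12/5)³/6 - (56/25)·(12/5)²/2)/100000 = -441/9765625 m
Superposition: y = Σ y_i = -25281/156250000 m ≈ -0.000162 m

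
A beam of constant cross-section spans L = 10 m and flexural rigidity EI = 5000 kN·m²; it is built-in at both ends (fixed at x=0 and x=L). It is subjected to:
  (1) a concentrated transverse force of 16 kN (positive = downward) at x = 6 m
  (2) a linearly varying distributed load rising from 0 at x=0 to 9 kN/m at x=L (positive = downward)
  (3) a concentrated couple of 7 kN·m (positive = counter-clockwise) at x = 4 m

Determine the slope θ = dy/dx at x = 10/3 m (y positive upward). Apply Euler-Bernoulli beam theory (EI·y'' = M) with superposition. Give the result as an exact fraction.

Load 1 — point force P=16 kN at a=6 m (b=L-a=4):
  θ_1 = -Pb²x(2aL-(3a+b)x)/(2L³EI)  [x≤a] = -16·4²·(10/3)·(2·6·10-(3·6+4)·(10/3))/(2·10³·5000) = -112/28125 rad
Load 2 — triangular load w₀=9 kN/m (0→w₀ over full span):
  θ_2 = -w₀(2x(L-x)(L-2x)(x+2L)+x²(L-x)²)/(120LEI) = -9·(2·(10/3)·(10-(10/3))·(10-2·(10/3))·((10/3)+2·10)+(10/3)²·(10-(10/3))²)/(120·10·5000) = -4/675 rad
Load 3 — applied couple M₀=7 kN·m at a=4 m (b=L-a=6):
  θ_3 = (R_Ax²/2 - M_Ax)/EI  [x≤a] with R_A=126/125, M_A=21/25 = ((126/125)·(10/3)²/2 - (21/25)·(10/3))/5000 = 7/12500 rad
Superposition: θ = Σ θ_i = -631/67500 rad ≈ -0.009348 rad

θ(10/3) = -631/67500 rad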